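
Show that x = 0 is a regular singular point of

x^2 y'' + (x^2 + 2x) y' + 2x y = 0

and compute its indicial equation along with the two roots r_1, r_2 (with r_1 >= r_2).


Divide by x^2 to reach normal form y'' + P_1(x) y' + P_2(x) y = 0 with P_1(x) = 1 + 2/x and P_2(x) = 2/x.
x = 0 is a singular point because the y'-coefficient 1 + 2/x has a pole at x = 0 and the y-coefficient 2/x has a pole at x = 0.
It is a regular singular point because x P_1(x) = p(x) = x + 2 and x^2 P_2(x) = q(x) = 2x are polynomials, hence analytic at x = 0.
p(0) = 2,  q(0) = 0.
Indicial equation: r(r-1) + p(0) r + q(0) = 0, i.e. r^2 + (p(0) - 1) r + q(0) = 0, i.e. r^2 + 1 r = 0.
Discriminant: (1)^2 - 4(0) = 1, so r = (-1 ± 1)/2.
Solving: r_1 = 0, r_2 = -1.

indicial: r^2 + 1 r = 0; roots r_1 = 0, r_2 = -1


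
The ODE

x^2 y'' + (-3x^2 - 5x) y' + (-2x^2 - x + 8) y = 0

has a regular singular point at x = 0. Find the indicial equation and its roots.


Divide by x^2 to reach normal form y'' + P_1(x) y' + P_2(x) y = 0 with P_1(x) = -3 - 5/x and P_2(x) = -2 - 1/x + 8/x^2.
x = 0 is a singular point because the y'-coefficient -3 - 5/x has a pole at x = 0 and the y-coefficient -2 - 1/x + 8/x^2 has a pole at x = 0.
It is a regular singular point because x P_1(x) = p(x) = -3x - 5 and x^2 P_2(x) = q(x) = -2x^2 - x + 8 are polynomials, hence analytic at x = 0.
p(0) = -5,  q(0) = 8.
Indicial equation: r(r-1) + p(0) r + q(0) = 0, i.e. r^2 + (p(0) - 1) r + q(0) = 0, i.e. r^2 - 6 r + 8 = 0.
Discriminant: (-6)^2 - 4(8) = 4, so r = (6 ± 2)/2.
Solving: r_1 = 4, r_2 = 2.

indicial: r^2 - 6 r + 8 = 0; roots r_1 = 4, r_2 = 2


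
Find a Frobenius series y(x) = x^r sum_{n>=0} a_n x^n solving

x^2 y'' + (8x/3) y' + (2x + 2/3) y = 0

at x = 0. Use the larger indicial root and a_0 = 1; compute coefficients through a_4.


Write in Frobenius form y'' + (p(x)/x) y' + (q(x)/x^2) y = 0:
  p(x) = 8/3,  q(x) = 2x + 2/3.
Indicial equation: r(r-1) + (8/3) r + (2/3) = 0 -> roots r_1 = -2/3, r_2 = -1.
Take r = r_1 = -2/3. Let y(x) = x^r sum_{n>=0} a_n x^n with a_0 = 1.
Substitute y = x^r sum a_n x^n and match x^{r+n}. The recurrence is
  D(n) a_n + 2 a_{n-1} = 0,  where D(n) = (r+n)(r+n-1) + (8/3)(r+n) + (2/3).
  a_n = -2 / D(n) * a_{n-1}.
Since the indicial polynomial factors as (r - r_1)(r - r_2), D(n) = (r_1 + n - r_1)(r_1 + n - r_2) = n(n + 1/3).
Evaluating step by step (a_0 = 1):
  n = 1: D(1) = 1(1 + 1/3) = 4/3; numerator = -2(1) = -2; a_1 = (-2)/(4/3) = -3/2
  n = 2: D(2) = 2(2 + 1/3) = 14/3; numerator = -2(-3/2) = 3; a_2 = (3)/(14/3) = 9/14
  n = 3: D(3) = 3(3 + 1/3) = 10; numerator = -2(9/14) = -9/7; a_3 = (-9/7)/(10) = -9/70
  n = 4: D(4) = 4(4 + 1/3) = 52/3; numerator = -2(-9/70) = 9/35; a_4 = (9/35)/(52/3) = 27/1820

r = -2/3; a_0 = 1; a_1 = -3/2; a_2 = 9/14; a_3 = -9/70; a_4 = 27/1820


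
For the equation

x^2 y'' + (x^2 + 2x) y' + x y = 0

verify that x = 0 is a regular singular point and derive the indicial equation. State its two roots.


Divide by x^2 to reach normal form y'' + P_1(x) y' + P_2(x) y = 0 with P_1(x) = 1 + 2/x and P_2(x) = 1/x.
x = 0 is a singular point because the y'-coefficient 1 + 2/x has a pole at x = 0 and the y-coefficient 1/x has a pole at x = 0.
It is a regular singular point because x P_1(x) = p(x) = x + 2 and x^2 P_2(x) = q(x) = x are polynomials, hence analytic at x = 0.
p(0) = 2,  q(0) = 0.
Indicial equation: r(r-1) + p(0) r + q(0) = 0, i.e. r^2 + (p(0) - 1) r + q(0) = 0, i.e. r^2 + 1 r = 0.
Discriminant: (1)^2 - 4(0) = 1, so r = (-1 ± 1)/2.
Solving: r_1 = 0, r_2 = -1.

indicial: r^2 + 1 r = 0; roots r_1 = 0, r_2 = -1


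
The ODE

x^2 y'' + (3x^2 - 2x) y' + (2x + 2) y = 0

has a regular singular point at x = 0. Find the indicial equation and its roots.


Divide by x^2 to reach normal form y'' + P_1(x) y' + P_2(x) y = 0 with P_1(x) = 3 - 2/x and P_2(x) = 2/x + 2/x^2.
x = 0 is a singular point because the y'-coefficient 3 - 2/x has a pole at x = 0 and the y-coefficient 2/x + 2/x^2 has a pole at x = 0.
It is a regular singular point because x P_1(x) = p(x) = 3x - 2 and x^2 P_2(x) = q(x) = 2x + 2 are polynomials, hence analytic at x = 0.
p(0) = -2,  q(0) = 2.
Indicial equation: r(r-1) + p(0) r + q(0) = 0, i.e. r^2 + (p(0) - 1) r + q(0) = 0, i.e. r^2 - 3 r + 2 = 0.
Discriminant: (-3)^2 - 4(2) = 1, so r = (3 ± 1)/2.
Solving: r_1 = 2, r_2 = 1.

indicial: r^2 - 3 r + 2 = 0; roots r_1 = 2, r_2 = 1


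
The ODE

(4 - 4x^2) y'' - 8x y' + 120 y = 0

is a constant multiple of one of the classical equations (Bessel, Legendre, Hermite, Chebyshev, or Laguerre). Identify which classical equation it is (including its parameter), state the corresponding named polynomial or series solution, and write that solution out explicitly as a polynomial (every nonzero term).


All three coefficients share the factor 4; dividing through by 4 gives  (1 - x^2) y'' - 2x y' + 30 y = 0.
This matches the Legendre equation (1 - x^2) y'' - 2x y' + n(n+1) y = 0 (note the -2x y' term) with n(n+1) = 30, so n = 5; the polynomial solution is P_5(x).
With y = sum_k a_k x^k, matching x^k gives (k+2)(k+1) a_{k+2} = [k(k+1) - n(n+1)] a_k = (k - 5)(k + 6) a_k. The right side vanishes at k = 5, so the series with the parity of 5 terminates at degree 5.
Standard normalization (P_n(1) = 1): leading coefficient (2n)!/(2^n (n!)^2) = 3628800/(32*14400) = 63/8, so a_5 = 63/8. Work downward with a_k = (k+1)(k+2) a_{k+2} / ((k - 5)(k + 6)):
  a_3 = (4)(5)(63/8) / ((3 - 5)(3 + 6)) = (315/2)/(-18) = -35/4
  a_1 = (2)(3)(-35/4) / ((1 - 5)(1 + 6)) = (-105/2)/(-28) = 15/8
Hence P_5(x) = 63 x^5/8 - 35 x^3/4 + 15 x/8.

P_5(x); series = 63 x^5/8 - 35 x^3/4 + 15 x/8


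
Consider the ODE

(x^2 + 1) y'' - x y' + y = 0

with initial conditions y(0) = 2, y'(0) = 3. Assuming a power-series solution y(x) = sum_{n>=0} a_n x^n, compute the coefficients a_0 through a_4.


Ansatz: y(x) = sum_{n>=0} a_n x^n, so y'(x) = sum_{n>=1} n a_n x^(n-1) and y''(x) = sum_{n>=2} n(n-1) a_n x^(n-2).
Substitute into P(x) y'' + Q(x) y' + R(x) y = 0 with P(x) = x^2 + 1, Q(x) = -x, R(x) = 1, and match powers of x.
Initial conditions: a_0 = 2, a_1 = 3.
Setting the coefficient of each power of x to zero and solving order by order (substituting the coefficients already found):
  x^0: 2 a_2 + a_0 = 0  ->  2 a_2 = -a_0 = -2  ->  a_2 = -1
  x^1: 6 a_3 = 0  ->  a_3 = 0
  x^2: 12 a_4 + a_2 = 0  ->  12 a_4 = -a_2 = 1  ->  a_4 = 1/12
Truncated series: y(x) = 2 + 3 x - x^2 + (1/12) x^4 + O(x^5).

a_0 = 2; a_1 = 3; a_2 = -1; a_3 = 0; a_4 = 1/12


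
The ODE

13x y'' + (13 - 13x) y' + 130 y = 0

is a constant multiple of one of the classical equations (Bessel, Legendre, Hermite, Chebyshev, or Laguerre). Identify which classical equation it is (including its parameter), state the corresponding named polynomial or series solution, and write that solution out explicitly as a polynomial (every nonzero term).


All three coefficients share the factor 13; dividing through by 13 gives  x y'' + (1 - x) y' + 10 y = 0.
This matches the Laguerre equation x y'' + (1 - x) y' + n y = 0 with n = 10; the polynomial solution is L_10(x).
With y = sum_k a_k x^k, matching x^k gives (k+1)k a_{k+1} + (k+1) a_{k+1} - k a_k + n a_k = 0, i.e. (k+1)^2 a_{k+1} = (k - n) a_k = (k - 10) a_k. The right side vanishes at k = 10, so the series terminates at degree 10.
Standard normalization L_n(0) = 1 gives a_0 = 1. Work upward with a_{k+1} = (k - 10) a_k / (k+1)^2:
  a_1 = (0 - 10)(1) / 1^2 = -10/1 = -10
  a_2 = (1 - 10)(-10) / 2^2 = 90/4 = 45/2
  a_3 = (2 - 10)(45/2) / 3^2 = -180/9 = -20
  a_4 = (3 - 10)(-20) / 4^2 = 140/16 = 35/4
  a_5 = (4 - 10)(35/4) / 5^2 = (-105/2)/25 = -21/10
  a_6 = (5 - 10)(-21/10) / 6^2 = (21/2)/36 = 7/24
  a_7 = (6 - 10)(7/24) / 7^2 = (-7/6)/49 = -1/42
  a_8 = (7 - 10)(-1/42) / 8^2 = (1/14)/64 = 1/896
  a_9 = (8 - 10)(1/896) / 9^2 = (-1/448)/81 = -1/36288
  a_10 = (9 - 10)(-1/36288) / 10^2 = (1/36288)/100 = 1/3628800
Hence L_10(x) = x^10/3628800 - x^9/36288 + x^8/896 - x^7/42 + 7 x^6/24 - 21 x^5/10 + 35 x^4/4 - 20 x^3 + 45 x^2/2 - 10 x + 1.

L_10(x); series = x^10/3628800 - x^9/36288 + x^8/896 - x^7/42 + 7 x^6/24 - 21 x^5/10 + 35 x^4/4 - 20 x^3 + 45 x^2/2 - 10 x + 1


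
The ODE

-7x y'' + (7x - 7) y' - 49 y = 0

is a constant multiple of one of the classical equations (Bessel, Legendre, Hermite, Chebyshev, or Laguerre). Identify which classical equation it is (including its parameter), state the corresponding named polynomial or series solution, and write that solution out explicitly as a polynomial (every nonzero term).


All three coefficients share the factor -7; dividing through by -7 gives  x y'' + (1 - x) y' + 7 y = 0.
This matches the Laguerre equation x y'' + (1 - x) y' + n y = 0 with n = 7; the polynomial solution is L_7(x).
With y = sum_k a_k x^k, matching x^k gives (k+1)k a_{k+1} + (k+1) a_{k+1} - k a_k + n a_k = 0, i.e. (k+1)^2 a_{k+1} = (k - n) a_k = (k - 7) a_k. The right side vanishes at k = 7, so the series terminates at degree 7.
Standard normalization L_n(0) = 1 gives a_0 = 1. Work upward with a_{k+1} = (k - 7) a_k / (k+1)^2:
  a_1 = (0 - 7)(1) / 1^2 = -7/1 = -7
  a_2 = (1 - 7)(-7) / 2^2 = 42/4 = 21/2
  a_3 = (2 - 7)(21/2) / 3^2 = (-105/2)/9 = -35/6
  a_4 = (3 - 7)(-35/6) / 4^2 = (70/3)/16 = 35/24
  a_5 = (4 - 7)(35/24) / 5^2 = (-35/8)/25 = -7/40
  a_6 = (5 - 7)(-7/40) / 6^2 = (7/20)/36 = 7/720
  a_7 = (6 - 7)(7/720) / 7^2 = (-7/720)/49 = -1/5040
Hence L_7(x) = -x^7/5040 + 7 x^6/720 - 7 x^5/40 + 35 x^4/24 - 35 x^3/6 + 21 x^2/2 - 7 x + 1.

L_7(x); series = -x^7/5040 + 7 x^6/720 - 7 x^5/40 + 35 x^4/24 - 35 x^3/6 + 21 x^2/2 - 7 x + 1


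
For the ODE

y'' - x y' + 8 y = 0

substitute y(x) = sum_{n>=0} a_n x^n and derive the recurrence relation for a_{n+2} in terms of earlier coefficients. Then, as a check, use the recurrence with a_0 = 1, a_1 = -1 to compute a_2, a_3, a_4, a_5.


Substitute y = sum_n a_n x^n.
y''(x) has coefficient (n+2)(n+1) a_{n+2} at x^n;
-x y'(x) has coefficient -n a_n at x^n (shift);
8 y(x) has coefficient 8 a_n at x^n.
Matching x^n: (n+2)(n+1) a_{n+2} + (-n + 8) a_n = 0.
Thus a_{n+2} = (n - 8) / ((n+1)(n+2)) * a_n.

Check with a_0 = 1, a_1 = -1 (apply the recurrence for n = 0, 1, 2, 3): a_0 = 1, a_1 = -1, a_2 = -4, a_3 = 7/6, a_4 = 2, a_5 = -7/24.

a_(n+2) = (n - 8) / ((n+1)(n+2)) * a_n; check: a_0 = 1, a_1 = -1, a_2 = -4, a_3 = 7/6, a_4 = 2, a_5 = -7/24


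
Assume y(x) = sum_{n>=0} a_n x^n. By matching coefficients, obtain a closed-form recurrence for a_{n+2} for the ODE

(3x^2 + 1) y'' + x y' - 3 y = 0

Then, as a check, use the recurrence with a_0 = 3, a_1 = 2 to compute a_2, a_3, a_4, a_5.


Substitute y = sum_n a_n x^n.
(1 + 3 x^2) y'' contributes (n+2)(n+1) a_{n+2} + 3 n(n-1) a_n at x^n.
x y'(x) contributes n a_n at x^n.
-3 y(x) contributes -3 a_n at x^n.
Matching x^n: (n+2)(n+1) a_{n+2} + (3 n(n-1) + n - 3) a_n = 0.
Thus a_{n+2} = (-3 n(n-1) - n + 3) / ((n+1)(n+2)) * a_n.

Check with a_0 = 3, a_1 = 2 (apply the recurrence for n = 0, 1, 2, 3): a_0 = 3, a_1 = 2, a_2 = 9/2, a_3 = 2/3, a_4 = -15/8, a_5 = -3/5.

a_(n+2) = (-3 n(n-1) - n + 3) / ((n+1)(n+2)) * a_n; check: a_0 = 3, a_1 = 2, a_2 = 9/2, a_3 = 2/3, a_4 = -15/8, a_5 = -3/5


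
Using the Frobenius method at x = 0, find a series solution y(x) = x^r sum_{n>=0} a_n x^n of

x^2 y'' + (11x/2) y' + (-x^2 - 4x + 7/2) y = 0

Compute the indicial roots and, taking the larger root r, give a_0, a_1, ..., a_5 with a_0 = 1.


Write in Frobenius form y'' + (p(x)/x) y' + (q(x)/x^2) y = 0:
  p(x) = 11/2,  q(x) = -x^2 - 4x + 7/2.
Indicial equation: r(r-1) + (11/2) r + (7/2) = 0 -> roots r_1 = -1, r_2 = -7/2.
Take r = r_1 = -1. Let y(x) = x^r sum_{n>=0} a_n x^n with a_0 = 1.
Substitute y = x^r sum a_n x^n and match x^{r+n}. The recurrence is
  D(n) a_n - 4 a_{n-1} - 1 a_{n-2} = 0,  where D(n) = (r+n)(r+n-1) + (11/2)(r+n) + (7/2).
  a_n = [4 a_{n-1} + 1 a_{n-2}] / D(n).
Since the indicial polynomial factors as (r - r_1)(r - r_2), D(n) = (r_1 + n - r_1)(r_1 + n - r_2) = n(n + 5/2).
Evaluating step by step (a_0 = 1):
  n = 1: D(1) = 1(1 + 5/2) = 7/2; numerator = 4(1) = 4; a_1 = (4)/(7/2) = 8/7
  n = 2: D(2) = 2(2 + 5/2) = 9; numerator = 4(8/7) + 1(1) = 39/7; a_2 = (39/7)/(9) = 13/21
  n = 3: D(3) = 3(3 + 5/2) = 33/2; numerator = 4(13/21) + 1(8/7) = 76/21; a_3 = (76/21)/(33/2) = 152/693
  n = 4: D(4) = 4(4 + 5/2) = 26; numerator = 4(152/693) + 1(13/21) = 1037/693; a_4 = (1037/693)/(26) = 1037/18018
  n = 5: D(5) = 5(5 + 5/2) = 75/2; numerator = 4(1037/18018) + 1(152/693) = 450/1001; a_5 = (450/1001)/(75/2) = 12/1001

r = -1; a_0 = 1; a_1 = 8/7; a_2 = 13/21; a_3 = 152/693; a_4 = 1037/18018; a_5 = 12/1001


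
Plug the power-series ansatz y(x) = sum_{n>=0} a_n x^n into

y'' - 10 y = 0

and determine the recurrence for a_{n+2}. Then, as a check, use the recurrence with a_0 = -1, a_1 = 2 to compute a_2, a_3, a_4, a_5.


Substitute y = sum_n a_n x^n into y'' + (const) y = 0.
y''(x) = sum_{n>=0} (n+2)(n+1) a_{n+2} x^n.
The ODE becomes sum_n [(n+2)(n+1) a_{n+2} - 10 a_n] x^n = 0.
Setting each coefficient to zero gives the recurrence:
  (n+2)(n+1) a_{n+2} - 10 a_n = 0,
  a_{n+2} = 10 / ((n+1)(n+2)) a_n.

Check with a_0 = -1, a_1 = 2 (apply the recurrence for n = 0, 1, 2, 3): a_0 = -1, a_1 = 2, a_2 = -5, a_3 = 10/3, a_4 = -25/6, a_5 = 5/3.

a_{n+2} = 10/((n+1)(n+2)) * a_n; check: a_0 = -1, a_1 = 2, a_2 = -5, a_3 = 10/3, a_4 = -25/6, a_5 = 5/3


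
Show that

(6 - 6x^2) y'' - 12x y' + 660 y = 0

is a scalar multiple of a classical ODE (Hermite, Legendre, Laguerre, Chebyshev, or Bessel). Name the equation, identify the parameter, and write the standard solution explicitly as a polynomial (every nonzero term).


All three coefficients share the factor 6; dividing through by 6 gives  (1 - x^2) y'' - 2x y' + 110 y = 0.
This matches the Legendre equation (1 - x^2) y'' - 2x y' + n(n+1) y = 0 (note the -2x y' term) with n(n+1) = 110, so n = 10; the polynomial solution is P_10(x).
With y = sum_k a_k x^k, matching x^k gives (k+2)(k+1) a_{k+2} = [k(k+1) - n(n+1)] a_k = (k - 10)(k + 11) a_k. The right side vanishes at k = 10, so the series with the parity of 10 terminates at degree 10.
Standard normalization (P_n(1) = 1): leading coefficient (2n)!/(2^n (n!)^2) = 2432902008176640000/(1024*13168189440000) = 46189/256, so a_10 = 46189/256. Work downward with a_k = (k+1)(k+2) a_{k+2} / ((k - 10)(k + 11)):
  a_8 = (9)(10)(46189/256) / ((8 - 10)(8 + 11)) = (2078505/128)/(-38) = -109395/256
  a_6 = (7)(8)(-109395/256) / ((6 - 10)(6 + 11)) = (-765765/32)/(-68) = 45045/128
  a_4 = (5)(6)(45045/128) / ((4 - 10)(4 + 11)) = (675675/64)/(-90) = -15015/128
  a_2 = (3)(4)(-15015/128) / ((2 - 10)(2 + 11)) = (-45045/32)/(-104) = 3465/256
  a_0 = (1)(2)(3465/256) / ((0 - 10)(0 + 11)) = (3465/128)/(-110) = -63/256
Hence P_10(x) = 46189 x^10/256 - 109395 x^8/256 + 45045 x^6/128 - 15015 x^4/128 + 3465 x^2/256 - 63/256.

P_10(x); series = 46189 x^10/256 - 109395 x^8/256 + 45045 x^6/128 - 15015 x^4/128 + 3465 x^2/256 - 63/256


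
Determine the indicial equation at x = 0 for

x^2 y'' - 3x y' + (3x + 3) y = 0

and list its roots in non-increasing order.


Divide by x^2 to reach normal form y'' + P_1(x) y' + P_2(x) y = 0 with P_1(x) = -3/x and P_2(x) = 3/x + 3/x^2.
x = 0 is a singular point because the y'-coefficient -3/x has a pole at x = 0 and the y-coefficient 3/x + 3/x^2 has a pole at x = 0.
It is a regular singular point because x P_1(x) = p(x) = -3 and x^2 P_2(x) = q(x) = 3x + 3 are polynomials, hence analytic at x = 0.
p(0) = -3,  q(0) = 3.
Indicial equation: r(r-1) + p(0) r + q(0) = 0, i.e. r^2 + (p(0) - 1) r + q(0) = 0, i.e. r^2 - 4 r + 3 = 0.
Discriminant: (-4)^2 - 4(3) = 4, so r = (4 ± 2)/2.
Solving: r_1 = 3, r_2 = 1.

indicial: r^2 - 4 r + 3 = 0; roots r_1 = 3, r_2 = 1


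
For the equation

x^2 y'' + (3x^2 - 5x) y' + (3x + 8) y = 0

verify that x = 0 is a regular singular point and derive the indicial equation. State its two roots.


Divide by x^2 to reach normal form y'' + P_1(x) y' + P_2(x) y = 0 with P_1(x) = 3 - 5/x and P_2(x) = 3/x + 8/x^2.
x = 0 is a singular point because the y'-coefficient 3 - 5/x has a pole at x = 0 and the y-coefficient 3/x + 8/x^2 has a pole at x = 0.
It is a regular singular point because x P_1(x) = p(x) = 3x - 5 and x^2 P_2(x) = q(x) = 3x + 8 are polynomials, hence analytic at x = 0.
p(0) = -5,  q(0) = 8.
Indicial equation: r(r-1) + p(0) r + q(0) = 0, i.e. r^2 + (p(0) - 1) r + q(0) = 0, i.e. r^2 - 6 r + 8 = 0.
Discriminant: (-6)^2 - 4(8) = 4, so r = (6 ± 2)/2.
Solving: r_1 = 4, r_2 = 2.

indicial: r^2 - 6 r + 8 = 0; roots r_1 = 4, r_2 = 2


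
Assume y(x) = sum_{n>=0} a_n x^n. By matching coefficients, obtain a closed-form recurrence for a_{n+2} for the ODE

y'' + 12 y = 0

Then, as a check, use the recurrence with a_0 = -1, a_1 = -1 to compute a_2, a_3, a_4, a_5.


Substitute y = sum_n a_n x^n into y'' + (const) y = 0.
y''(x) = sum_{n>=0} (n+2)(n+1) a_{n+2} x^n.
The ODE becomes sum_n [(n+2)(n+1) a_{n+2} + 12 a_n] x^n = 0.
Setting each coefficient to zero gives the recurrence:
  (n+2)(n+1) a_{n+2} + 12 a_n = 0,
  a_{n+2} = -12 / ((n+1)(n+2)) a_n.

Check with a_0 = -1, a_1 = -1 (apply the recurrence for n = 0, 1, 2, 3): a_0 = -1, a_1 = -1, a_2 = 6, a_3 = 2, a_4 = -6, a_5 = -6/5.

a_{n+2} = -12/((n+1)(n+2)) * a_n; check: a_0 = -1, a_1 = -1, a_2 = 6, a_3 = 2, a_4 = -6, a_5 = -6/5


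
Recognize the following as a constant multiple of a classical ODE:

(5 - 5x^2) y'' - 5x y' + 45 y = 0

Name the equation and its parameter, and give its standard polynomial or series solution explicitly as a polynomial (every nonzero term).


All three coefficients share the factor 5; dividing through by 5 gives  (1 - x^2) y'' - x y' + 9 y = 0.
This matches the Chebyshev equation (1 - x^2) y'' - x y' + n^2 y = 0 (note the -x y' term, not -2x y') with n^2 = 9, so n = 3; the polynomial solution is T_3(x).
With y = sum_k a_k x^k, matching x^k gives (k+2)(k+1) a_{k+2} = (k^2 - n^2) a_k = (k - 3)(k + 3) a_k. The right side vanishes at k = 3, so the series with the parity of 3 terminates at degree 3.
Standard normalization: leading coefficient of T_n is 2^(n-1), so a_3 = 2^2 = 4. Work downward with a_k = (k+1)(k+2) a_{k+2} / ((k - 3)(k + 3)):
  a_1 = (2)(3)(4) / ((1 - 3)(1 + 3)) = 24/(-8) = -3
Hence T_3(x) = 4 x^3 - 3 x.

T_3(x); series = 4 x^3 - 3 x


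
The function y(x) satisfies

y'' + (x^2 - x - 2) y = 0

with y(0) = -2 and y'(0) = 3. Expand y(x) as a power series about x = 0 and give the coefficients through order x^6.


Ansatz: y(x) = sum_{n>=0} a_n x^n, so y'(x) = sum_{n>=1} n a_n x^(n-1) and y''(x) = sum_{n>=2} n(n-1) a_n x^(n-2).
Substitute into P(x) y'' + Q(x) y' + R(x) y = 0 with P(x) = 1, Q(x) = 0, R(x) = x^2 - x - 2, and match powers of x.
Initial conditions: a_0 = -2, a_1 = 3.
Setting the coefficient of each power of x to zero and solving order by order (substituting the coefficients already found):
  x^0: 2 a_2 - 2 a_0 = 0  ->  2 a_2 = 2 a_0 = -4  ->  a_2 = -2
  x^1: 6 a_3 - 2 a_1 - a_0 = 0  ->  6 a_3 = 2 a_1 + a_0 = 4  ->  a_3 = 2/3
  x^2: 12 a_4 - 2 a_2 - a_1 + a_0 = 0  ->  12 a_4 = 2 a_2 + a_1 - a_0 = 1  ->  a_4 = 1/12
  x^3: 20 a_5 - 2 a_3 - a_2 + a_1 = 0  ->  20 a_5 = 2 a_3 + a_2 - a_1 = -11/3  ->  a_5 = -11/60
  x^4: 30 a_6 - 2 a_4 - a_3 + a_2 = 0  ->  30 a_6 = 2 a_4 + a_3 - a_2 = 17/6  ->  a_6 = 17/180
Truncated series: y(x) = -2 + 3 x - 2 x^2 + (2/3) x^3 + (1/12) x^4 - (11/60) x^5 + (17/180) x^6 + O(x^7).

a_0 = -2; a_1 = 3; a_2 = -2; a_3 = 2/3; a_4 = 1/12; a_5 = -11/60; a_6 = 17/180


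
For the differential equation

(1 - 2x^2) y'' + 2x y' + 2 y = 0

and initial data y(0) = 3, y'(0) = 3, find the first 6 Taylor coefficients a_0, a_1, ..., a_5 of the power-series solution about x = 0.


Ansatz: y(x) = sum_{n>=0} a_n x^n, so y'(x) = sum_{n>=1} n a_n x^(n-1) and y''(x) = sum_{n>=2} n(n-1) a_n x^(n-2).
Substitute into P(x) y'' + Q(x) y' + R(x) y = 0 with P(x) = 1 - 2x^2, Q(x) = 2x, R(x) = 2, and match powers of x.
Initial conditions: a_0 = 3, a_1 = 3.
Setting the coefficient of each power of x to zero and solving order by order (substituting the coefficients already found):
  x^0: 2 a_2 + 2 a_0 = 0  ->  2 a_2 = -2 a_0 = -6  ->  a_2 = -3
  x^1: 6 a_3 + 4 a_1 = 0  ->  6 a_3 = -4 a_1 = -12  ->  a_3 = -2
  x^2: 12 a_4 + 2 a_2 = 0  ->  12 a_4 = -2 a_2 = 6  ->  a_4 = 1/2
  x^3: 20 a_5 - 4 a_3 = 0  ->  20 a_5 = 4 a_3 = -8  ->  a_5 = -2/5
Truncated series: y(x) = 3 + 3 x - 3 x^2 - 2 x^3 + (1/2) x^4 - (2/5) x^5 + O(x^6).

a_0 = 3; a_1 = 3; a_2 = -3; a_3 = -2; a_4 = 1/2; a_5 = -2/5


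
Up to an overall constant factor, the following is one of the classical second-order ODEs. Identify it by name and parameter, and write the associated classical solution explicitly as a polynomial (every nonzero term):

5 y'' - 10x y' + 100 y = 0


All three coefficients share the factor 5; dividing through by 5 gives  y'' - 2x y' + 20 y = 0.
This matches the Hermite equation y'' - 2x y' + 2n y = 0 with 2n = 20, so n = 10; the polynomial solution is H_10(x).
With y = sum_k a_k x^k, matching x^k gives (k+2)(k+1) a_{k+2} = 2(k - n) a_k = 2(k - 10) a_k. The right side vanishes at k = 10, so the series with the parity of 10 terminates at degree 10.
Standard normalization: leading coefficient of H_n is 2^n, so a_10 = 2^10 = 1024. Work downward with a_k = (k+1)(k+2) a_{k+2} / (2(k - n)):
  a_8 = (9)(10)(1024) / (2(8 - 10)) = 92160/(-4) = -23040
  a_6 = (7)(8)(-23040) / (2(6 - 10)) = -1290240/(-8) = 161280
  a_4 = (5)(6)(161280) / (2(4 - 10)) = 4838400/(-12) = -403200
  a_2 = (3)(4)(-403200) / (2(2 - 10)) = -4838400/(-16) = 302400
  a_0 = (1)(2)(302400) / (2(0 - 10)) = 604800/(-20) = -30240
Hence H_10(x) = 1024 x^10 - 23040 x^8 + 161280 x^6 - 403200 x^4 + 302400 x^2 - 30240.

H_10(x); series = 1024 x^10 - 23040 x^8 + 161280 x^6 - 403200 x^4 + 302400 x^2 - 30240


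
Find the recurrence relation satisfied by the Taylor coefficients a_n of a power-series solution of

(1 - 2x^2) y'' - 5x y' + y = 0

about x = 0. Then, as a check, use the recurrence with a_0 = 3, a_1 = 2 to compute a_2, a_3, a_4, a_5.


Substitute y = sum_n a_n x^n.
(1 - 2 x^2) y'' contributes (n+2)(n+1) a_{n+2} - 2 n(n-1) a_n at x^n.
-5 x y'(x) contributes -5 n a_n at x^n.
y(x) contributes 1 a_n at x^n.
Matching x^n: (n+2)(n+1) a_{n+2} + (-2 n(n-1) - 5 n + 1) a_n = 0.
Thus a_{n+2} = (2 n(n-1) + 5 n - 1) / ((n+1)(n+2)) * a_n.

Check with a_0 = 3, a_1 = 2 (apply the recurrence for n = 0, 1, 2, 3): a_0 = 3, a_1 = 2, a_2 = -3/2, a_3 = 4/3, a_4 = -13/8, a_5 = 26/15.

a_(n+2) = (2 n(n-1) + 5 n - 1) / ((n+1)(n+2)) * a_n; check: a_0 = 3, a_1 = 2, a_2 = -3/2, a_3 = 4/3, a_4 = -13/8, a_5 = 26/15


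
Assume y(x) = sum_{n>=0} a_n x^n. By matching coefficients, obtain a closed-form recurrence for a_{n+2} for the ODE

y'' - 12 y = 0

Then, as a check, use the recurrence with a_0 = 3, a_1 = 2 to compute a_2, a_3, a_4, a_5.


Substitute y = sum_n a_n x^n into y'' + (const) y = 0.
y''(x) = sum_{n>=0} (n+2)(n+1) a_{n+2} x^n.
The ODE becomes sum_n [(n+2)(n+1) a_{n+2} - 12 a_n] x^n = 0.
Setting each coefficient to zero gives the recurrence:
  (n+2)(n+1) a_{n+2} - 12 a_n = 0,
  a_{n+2} = 12 / ((n+1)(n+2)) a_n.

Check with a_0 = 3, a_1 = 2 (apply the recurrence for n = 0, 1, 2, 3): a_0 = 3, a_1 = 2, a_2 = 18, a_3 = 4, a_4 = 18, a_5 = 12/5.

a_{n+2} = 12/((n+1)(n+2)) * a_n; check: a_0 = 3, a_1 = 2, a_2 = 18, a_3 = 4, a_4 = 18, a_5 = 12/5


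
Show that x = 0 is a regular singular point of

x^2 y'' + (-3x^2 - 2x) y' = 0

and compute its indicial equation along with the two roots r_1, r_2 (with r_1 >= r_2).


Divide by x^2 to reach normal form y'' + P_1(x) y' + P_2(x) y = 0 with P_1(x) = -3 - 2/x and P_2(x) = 0.
x = 0 is a singular point because the y'-coefficient -3 - 2/x has a pole at x = 0.
It is a regular singular point because x P_1(x) = p(x) = -3x - 2 and x^2 P_2(x) = q(x) = 0 are polynomials, hence analytic at x = 0.
p(0) = -2,  q(0) = 0.
Indicial equation: r(r-1) + p(0) r + q(0) = 0, i.e. r^2 + (p(0) - 1) r + q(0) = 0, i.e. r^2 - 3 r = 0.
Discriminant: (-3)^2 - 4(0) = 9, so r = (3 ± 3)/2.
Solving: r_1 = 3, r_2 = 0.

indicial: r^2 - 3 r = 0; roots r_1 = 3, r_2 = 0


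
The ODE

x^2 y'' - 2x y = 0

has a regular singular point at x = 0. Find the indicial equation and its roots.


Divide by x^2 to reach normal form y'' + P_1(x) y' + P_2(x) y = 0 with P_1(x) = 0 and P_2(x) = -2/x.
x = 0 is a singular point because the y-coefficient -2/x has a pole at x = 0.
It is a regular singular point because x P_1(x) = p(x) = 0 and x^2 P_2(x) = q(x) = -2x are polynomials, hence analytic at x = 0.
p(0) = 0,  q(0) = 0.
Indicial equation: r(r-1) + p(0) r + q(0) = 0, i.e. r^2 + (p(0) - 1) r + q(0) = 0, i.e. r^2 - 1 r = 0.
Discriminant: (-1)^2 - 4(0) = 1, so r = (1 ± 1)/2.
Solving: r_1 = 1, r_2 = 0.

indicial: r^2 - 1 r = 0; roots r_1 = 1, r_2 = 0


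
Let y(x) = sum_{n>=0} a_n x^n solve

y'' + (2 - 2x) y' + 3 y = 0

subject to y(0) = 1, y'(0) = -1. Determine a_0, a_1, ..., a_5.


Ansatz: y(x) = sum_{n>=0} a_n x^n, so y'(x) = sum_{n>=1} n a_n x^(n-1) and y''(x) = sum_{n>=2} n(n-1) a_n x^(n-2).
Substitute into P(x) y'' + Q(x) y' + R(x) y = 0 with P(x) = 1, Q(x) = 2 - 2x, R(x) = 3, and match powers of x.
Initial conditions: a_0 = 1, a_1 = -1.
Setting the coefficient of each power of x to zero and solving order by order (substituting the coefficients already found):
  x^0: 2 a_2 + 2 a_1 + 3 a_0 = 0  ->  2 a_2 = -2 a_1 - 3 a_0 = -1  ->  a_2 = -1/2
  x^1: 6 a_3 + 4 a_2 + a_1 = 0  ->  6 a_3 = -4 a_2 - a_1 = 3  ->  a_3 = 1/2
  x^2: 12 a_4 + 6 a_3 - a_2 = 0  ->  12 a_4 = -6 a_3 + a_2 = -7/2  ->  a_4 = -7/24
  x^3: 20 a_5 + 8 a_4 - 3 a_3 = 0  ->  20 a_5 = -8 a_4 + 3 a_3 = 23/6  ->  a_5 = 23/120
Truncated series: y(x) = 1 - x - (1/2) x^2 + (1/2) x^3 - (7/24) x^4 + (23/120) x^5 + O(x^6).

a_0 = 1; a_1 = -1; a_2 = -1/2; a_3 = 1/2; a_4 = -7/24; a_5 = 23/120


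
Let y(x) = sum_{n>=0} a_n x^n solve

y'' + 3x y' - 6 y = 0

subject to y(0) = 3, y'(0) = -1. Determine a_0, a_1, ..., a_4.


Ansatz: y(x) = sum_{n>=0} a_n x^n, so y'(x) = sum_{n>=1} n a_n x^(n-1) and y''(x) = sum_{n>=2} n(n-1) a_n x^(n-2).
Substitute into P(x) y'' + Q(x) y' + R(x) y = 0 with P(x) = 1, Q(x) = 3x, R(x) = -6, and match powers of x.
Initial conditions: a_0 = 3, a_1 = -1.
Setting the coefficient of each power of x to zero and solving order by order (substituting the coefficients already found):
  x^0: 2 a_2 - 6 a_0 = 0  ->  2 a_2 = 6 a_0 = 18  ->  a_2 = 9
  x^1: 6 a_3 - 3 a_1 = 0  ->  6 a_3 = 3 a_1 = -3  ->  a_3 = -1/2
  x^2: 12 a_4 = 0  ->  a_4 = 0
Truncated series: y(x) = 3 - x + 9 x^2 - (1/2) x^3 + O(x^5).

a_0 = 3; a_1 = -1; a_2 = 9; a_3 = -1/2; a_4 = 0


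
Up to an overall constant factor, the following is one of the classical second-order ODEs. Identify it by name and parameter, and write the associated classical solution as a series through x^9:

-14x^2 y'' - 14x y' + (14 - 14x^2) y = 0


All three coefficients share the factor -14; dividing through by -14 gives  x^2 y'' + x y' + (x^2 - 1) y = 0.
This matches the Bessel equation x^2 y'' + x y' + (x^2 - nu^2) y = 0 with nu^2 = 1, so nu = 1; the solution bounded at x = 0 is J_1(x).
Frobenius at x = 0: indicial roots ±nu; for r = nu the recurrence k(k + 2nu) c_k = -c_{k-2} gives the standard series J_nu(x) = sum_{k>=0} (-1)^k / (k! (k+nu)!) (x/2)^(2k+nu). Evaluate the first 5 terms:
  k = 0: (-1)^0 / (0! * 1! * 2^1) x^1 = 1/(1*1*2) x^1 = (1/2) x^1
  k = 1: (-1)^1 / (1! * 2! * 2^3) x^3 = -1/(1*2*8) x^3 = (-1/16) x^3
  k = 2: (-1)^2 / (2! * 3! * 2^5) x^5 = 1/(2*6*32) x^5 = (1/384) x^5
  k = 3: (-1)^3 / (3! * 4! * 2^7) x^7 = -1/(6*24*128) x^7 = (-1/18432) x^7
  k = 4: (-1)^4 / (4! * 5! * 2^9) x^9 = 1/(24*120*512) x^9 = (1/1474560) x^9
Hence J_1(x) = x^9/1474560 - x^7/18432 + x^5/384 - x^3/16 + x/2 + ....

J_1(x); series = x^9/1474560 - x^7/18432 + x^5/384 - x^3/16 + x/2


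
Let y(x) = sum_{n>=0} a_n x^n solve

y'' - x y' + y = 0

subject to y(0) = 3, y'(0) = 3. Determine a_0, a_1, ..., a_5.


Ansatz: y(x) = sum_{n>=0} a_n x^n, so y'(x) = sum_{n>=1} n a_n x^(n-1) and y''(x) = sum_{n>=2} n(n-1) a_n x^(n-2).
Substitute into P(x) y'' + Q(x) y' + R(x) y = 0 with P(x) = 1, Q(x) = -x, R(x) = 1, and match powers of x.
Initial conditions: a_0 = 3, a_1 = 3.
Setting the coefficient of each power of x to zero and solving order by order (substituting the coefficients already found):
  x^0: 2 a_2 + a_0 = 0  ->  2 a_2 = -a_0 = -3  ->  a_2 = -3/2
  x^1: 6 a_3 = 0  ->  a_3 = 0
  x^2: 12 a_4 - a_2 = 0  ->  12 a_4 = a_2 = -3/2  ->  a_4 = -1/8
  x^3: 20 a_5 - 2 a_3 = 0  ->  20 a_5 = 2 a_3 = 0  ->  a_5 = 0
Truncated series: y(x) = 3 + 3 x - (3/2) x^2 - (1/8) x^4 + O(x^6).

a_0 = 3; a_1 = 3; a_2 = -3/2; a_3 = 0; a_4 = -1/8; a_5 = 0


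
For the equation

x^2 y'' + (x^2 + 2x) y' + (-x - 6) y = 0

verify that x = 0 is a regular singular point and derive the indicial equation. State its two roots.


Divide by x^2 to reach normal form y'' + P_1(x) y' + P_2(x) y = 0 with P_1(x) = 1 + 2/x and P_2(x) = -1/x - 6/x^2.
x = 0 is a singular point because the y'-coefficient 1 + 2/x has a pole at x = 0 and the y-coefficient -1/x - 6/x^2 has a pole at x = 0.
It is a regular singular point because x P_1(x) = p(x) = x + 2 and x^2 P_2(x) = q(x) = -x - 6 are polynomials, hence analytic at x = 0.
p(0) = 2,  q(0) = -6.
Indicial equation: r(r-1) + p(0) r + q(0) = 0, i.e. r^2 + (p(0) - 1) r + q(0) = 0, i.e. r^2 + 1 r - 6 = 0.
Discriminant: (1)^2 - 4(-6) = 25, so r = (-1 ± 5)/2.
Solving: r_1 = 2, r_2 = -3.

indicial: r^2 + 1 r - 6 = 0; roots r_1 = 2, r_2 = -3


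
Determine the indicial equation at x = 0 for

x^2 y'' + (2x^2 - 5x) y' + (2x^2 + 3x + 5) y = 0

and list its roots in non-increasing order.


Divide by x^2 to reach normal form y'' + P_1(x) y' + P_2(x) y = 0 with P_1(x) = 2 - 5/x and P_2(x) = 2 + 3/x + 5/x^2.
x = 0 is a singular point because the y'-coefficient 2 - 5/x has a pole at x = 0 and the y-coefficient 2 + 3/x + 5/x^2 has a pole at x = 0.
It is a regular singular point because x P_1(x) = p(x) = 2x - 5 and x^2 P_2(x) = q(x) = 2x^2 + 3x + 5 are polynomials, hence analytic at x = 0.
p(0) = -5,  q(0) = 5.
Indicial equation: r(r-1) + p(0) r + q(0) = 0, i.e. r^2 + (p(0) - 1) r + q(0) = 0, i.e. r^2 - 6 r + 5 = 0.
Discriminant: (-6)^2 - 4(5) = 16, so r = (6 ± 4)/2.
Solving: r_1 = 5, r_2 = 1.

indicial: r^2 - 6 r + 5 = 0; roots r_1 = 5, r_2 = 1


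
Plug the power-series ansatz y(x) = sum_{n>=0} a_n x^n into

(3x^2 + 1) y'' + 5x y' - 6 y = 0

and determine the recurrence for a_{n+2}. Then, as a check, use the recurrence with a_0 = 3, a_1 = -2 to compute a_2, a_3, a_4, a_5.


Substitute y = sum_n a_n x^n.
(1 + 3 x^2) y'' contributes (n+2)(n+1) a_{n+2} + 3 n(n-1) a_n at x^n.
5 x y'(x) contributes 5 n a_n at x^n.
-6 y(x) contributes -6 a_n at x^n.
Matching x^n: (n+2)(n+1) a_{n+2} + (3 n(n-1) + 5 n - 6) a_n = 0.
Thus a_{n+2} = (-3 n(n-1) - 5 n + 6) / ((n+1)(n+2)) * a_n.

Check with a_0 = 3, a_1 = -2 (apply the recurrence for n = 0, 1, 2, 3): a_0 = 3, a_1 = -2, a_2 = 9, a_3 = -1/3, a_4 = -15/2, a_5 = 9/20.

a_(n+2) = (-3 n(n-1) - 5 n + 6) / ((n+1)(n+2)) * a_n; check: a_0 = 3, a_1 = -2, a_2 = 9, a_3 = -1/3, a_4 = -15/2, a_5 = 9/20


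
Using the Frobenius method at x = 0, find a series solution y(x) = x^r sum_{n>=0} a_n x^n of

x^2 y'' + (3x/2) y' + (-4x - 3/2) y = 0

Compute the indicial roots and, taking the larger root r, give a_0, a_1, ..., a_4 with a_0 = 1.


Write in Frobenius form y'' + (p(x)/x) y' + (q(x)/x^2) y = 0:
  p(x) = 3/2,  q(x) = -4x - 3/2.
Indicial equation: r(r-1) + (3/2) r + (-3/2) = 0 -> roots r_1 = 1, r_2 = -3/2.
Take r = r_1 = 1. Let y(x) = x^r sum_{n>=0} a_n x^n with a_0 = 1.
Substitute y = x^r sum a_n x^n and match x^{r+n}. The recurrence is
  D(n) a_n - 4 a_{n-1} = 0,  where D(n) = (r+n)(r+n-1) + (3/2)(r+n) + (-3/2).
  a_n = 4 / D(n) * a_{n-1}.
Since the indicial polynomial factors as (r - r_1)(r - r_2), D(n) = (r_1 + n - r_1)(r_1 + n - r_2) = n(n + 5/2).
Evaluating step by step (a_0 = 1):
  n = 1: D(1) = 1(1 + 5/2) = 7/2; numerator = 4(1) = 4; a_1 = (4)/(7/2) = 8/7
  n = 2: D(2) = 2(2 + 5/2) = 9; numerator = 4(8/7) = 32/7; a_2 = (32/7)/(9) = 32/63
  n = 3: D(3) = 3(3 + 5/2) = 33/2; numerator = 4(32/63) = 128/63; a_3 = (128/63)/(33/2) = 256/2079
  n = 4: D(4) = 4(4 + 5/2) = 26; numerator = 4(256/2079) = 1024/2079; a_4 = (1024/2079)/(26) = 512/27027

r = 1; a_0 = 1; a_1 = 8/7; a_2 = 32/63; a_3 = 256/2079; a_4 = 512/27027


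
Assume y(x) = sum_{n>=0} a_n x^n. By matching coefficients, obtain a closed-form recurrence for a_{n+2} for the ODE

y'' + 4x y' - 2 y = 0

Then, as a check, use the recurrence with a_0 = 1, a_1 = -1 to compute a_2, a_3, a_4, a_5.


Substitute y = sum_n a_n x^n.
y''(x) has coefficient (n+2)(n+1) a_{n+2} at x^n;
4 x y'(x) has coefficient 4 n a_n at x^n (shift);
-2 y(x) has coefficient -2 a_n at x^n.
Matching x^n: (n+2)(n+1) a_{n+2} + (4n - 2) a_n = 0.
Thus a_{n+2} = (-4n + 2) / ((n+1)(n+2)) * a_n.

Check with a_0 = 1, a_1 = -1 (apply the recurrence for n = 0, 1, 2, 3): a_0 = 1, a_1 = -1, a_2 = 1, a_3 = 1/3, a_4 = -1/2, a_5 = -1/6.

a_(n+2) = (-4n + 2) / ((n+1)(n+2)) * a_n; check: a_0 = 1, a_1 = -1, a_2 = 1, a_3 = 1/3, a_4 = -1/2, a_5 = -1/6


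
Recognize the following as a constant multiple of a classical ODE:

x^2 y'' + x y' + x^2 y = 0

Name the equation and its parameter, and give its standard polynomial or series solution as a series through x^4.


The equation is already in a standard form:  x^2 y'' + x y' + x^2 y = 0.
This matches the Bessel equation x^2 y'' + x y' + (x^2 - nu^2) y = 0 with nu^2 = 0, so nu = 0; the solution bounded at x = 0 is J_0(x).
Frobenius at x = 0: indicial roots ±nu; for r = nu the recurrence k(k + 2nu) c_k = -c_{k-2} gives the standard series J_nu(x) = sum_{k>=0} (-1)^k / (k! (k+nu)!) (x/2)^(2k+nu). Evaluate the first 3 terms:
  k = 0: (-1)^0 / (0! * 0! * 2^0) x^0 = 1/(1*1*1) x^0 = (1) x^0
  k = 1: (-1)^1 / (1! * 1! * 2^2) x^2 = -1/(1*1*4) x^2 = (-1/4) x^2
  k = 2: (-1)^2 / (2! * 2! * 2^4) x^4 = 1/(2*2*16) x^4 = (1/64) x^4
Hence J_0(x) = x^4/64 - x^2/4 + 1 + ....

J_0(x); series = x^4/64 - x^2/4 + 1


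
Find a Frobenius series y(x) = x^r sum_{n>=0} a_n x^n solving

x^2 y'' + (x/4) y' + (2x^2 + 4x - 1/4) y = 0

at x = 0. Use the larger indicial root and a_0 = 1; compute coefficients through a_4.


Write in Frobenius form y'' + (p(x)/x) y' + (q(x)/x^2) y = 0:
  p(x) = 1/4,  q(x) = 2x^2 + 4x - 1/4.
Indicial equation: r(r-1) + (1/4) r + (-1/4) = 0 -> roots r_1 = 1, r_2 = -1/4.
Take r = r_1 = 1. Let y(x) = x^r sum_{n>=0} a_n x^n with a_0 = 1.
Substitute y = x^r sum a_n x^n and match x^{r+n}. The recurrence is
  D(n) a_n + 4 a_{n-1} + 2 a_{n-2} = 0,  where D(n) = (r+n)(r+n-1) + (1/4)(r+n) + (-1/4).
  a_n = [-4 a_{n-1} - 2 a_{n-2}] / D(n).
Since the indicial polynomial factors as (r - r_1)(r - r_2), D(n) = (r_1 + n - r_1)(r_1 + n - r_2) = n(n + 5/4).
Evaluating step by step (a_0 = 1):
  n = 1: D(1) = 1(1 + 5/4) = 9/4; numerator = -4(1) = -4; a_1 = (-4)/(9/4) = -16/9
  n = 2: D(2) = 2(2 + 5/4) = 13/2; numerator = -4(-16/9) - 2(1) = 46/9; a_2 = (46/9)/(13/2) = 92/117
  n = 3: D(3) = 3(3 + 5/4) = 51/4; numerator = -4(92/117) - 2(-16/9) = 16/39; a_3 = (16/39)/(51/4) = 64/1989
  n = 4: D(4) = 4(4 + 5/4) = 21; numerator = -4(64/1989) - 2(92/117) = -376/221; a_4 = (-376/221)/(21) = -376/4641

r = 1; a_0 = 1; a_1 = -16/9; a_2 = 92/117; a_3 = 64/1989; a_4 = -376/4641


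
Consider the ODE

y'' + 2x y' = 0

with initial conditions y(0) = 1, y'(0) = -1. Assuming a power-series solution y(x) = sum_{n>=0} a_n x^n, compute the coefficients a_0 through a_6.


Ansatz: y(x) = sum_{n>=0} a_n x^n, so y'(x) = sum_{n>=1} n a_n x^(n-1) and y''(x) = sum_{n>=2} n(n-1) a_n x^(n-2).
Substitute into P(x) y'' + Q(x) y' + R(x) y = 0 with P(x) = 1, Q(x) = 2x, R(x) = 0, and match powers of x.
Initial conditions: a_0 = 1, a_1 = -1.
Setting the coefficient of each power of x to zero and solving order by order (substituting the coefficients already found):
  x^0: 2 a_2 = 0  ->  a_2 = 0
  x^1: 6 a_3 + 2 a_1 = 0  ->  6 a_3 = -2 a_1 = 2  ->  a_3 = 1/3
  x^2: 12 a_4 + 4 a_2 = 0  ->  12 a_4 = -4 a_2 = 0  ->  a_4 = 0
  x^3: 20 a_5 + 6 a_3 = 0  ->  20 a_5 = -6 a_3 = -2  ->  a_5 = -1/10
  x^4: 30 a_6 + 8 a_4 = 0  ->  30 a_6 = -8 a_4 = 0  ->  a_6 = 0
Truncated series: y(x) = 1 - x + (1/3) x^3 - (1/10) x^5 + O(x^7).

a_0 = 1; a_1 = -1; a_2 = 0; a_3 = 1/3; a_4 = 0; a_5 = -1/10; a_6 = 0


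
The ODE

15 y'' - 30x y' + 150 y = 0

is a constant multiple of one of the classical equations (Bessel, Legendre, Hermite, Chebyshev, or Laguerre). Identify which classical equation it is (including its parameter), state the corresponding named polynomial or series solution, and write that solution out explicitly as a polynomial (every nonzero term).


All three coefficients share the factor 15; dividing through by 15 gives  y'' - 2x y' + 10 y = 0.
This matches the Hermite equation y'' - 2x y' + 2n y = 0 with 2n = 10, so n = 5; the polynomial solution is H_5(x).
With y = sum_k a_k x^k, matching x^k gives (k+2)(k+1) a_{k+2} = 2(k - n) a_k = 2(k - 5) a_k. The right side vanishes at k = 5, so the series with the parity of 5 terminates at degree 5.
Standard normalization: leading coefficient of H_n is 2^n, so a_5 = 2^5 = 32. Work downward with a_k = (k+1)(k+2) a_{k+2} / (2(k - n)):
  a_3 = (4)(5)(32) / (2(3 - 5)) = 640/(-4) = -160
  a_1 = (2)(3)(-160) / (2(1 - 5)) = -960/(-8) = 120
Hence H_5(x) = 32 x^5 - 160 x^3 + 120 x.

H_5(x); series = 32 x^5 - 160 x^3 + 120 x


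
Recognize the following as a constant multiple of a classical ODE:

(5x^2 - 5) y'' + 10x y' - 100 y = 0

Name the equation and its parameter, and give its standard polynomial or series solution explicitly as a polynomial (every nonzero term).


All three coefficients share the factor -5; dividing through by -5 gives  (1 - x^2) y'' - 2x y' + 20 y = 0.
This matches the Legendre equation (1 - x^2) y'' - 2x y' + n(n+1) y = 0 (note the -2x y' term) with n(n+1) = 20, so n = 4; the polynomial solution is P_4(x).
With y = sum_k a_k x^k, matching x^k gives (k+2)(k+1) a_{k+2} = [k(k+1) - n(n+1)] a_k = (k - 4)(k + 5) a_k. The right side vanishes at k = 4, so the series with the parity of 4 terminates at degree 4.
Standard normalization (P_n(1) = 1): leading coefficient (2n)!/(2^n (n!)^2) = 40320/(16*576) = 35/8, so a_4 = 35/8. Work downward with a_k = (k+1)(k+2) a_{k+2} / ((k - 4)(k + 5)):
  a_2 = (3)(4)(35/8) / ((2 - 4)(2 + 5)) = (105/2)/(-14) = -15/4
  a_0 = (1)(2)(-15/4) / ((0 - 4)(0 + 5)) = (-15/2)/(-20) = 3/8
Hence P_4(x) = 35 x^4/8 - 15 x^2/4 + 3/8.

P_4(x); series = 35 x^4/8 - 15 x^2/4 + 3/8


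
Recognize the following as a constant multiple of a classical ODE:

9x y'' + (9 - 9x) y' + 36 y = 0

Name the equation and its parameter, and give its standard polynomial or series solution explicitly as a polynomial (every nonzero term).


All three coefficients share the factor 9; dividing through by 9 gives  x y'' + (1 - x) y' + 4 y = 0.
This matches the Laguerre equation x y'' + (1 - x) y' + n y = 0 with n = 4; the polynomial solution is L_4(x).
With y = sum_k a_k x^k, matching x^k gives (k+1)k a_{k+1} + (k+1) a_{k+1} - k a_k + n a_k = 0, i.e. (k+1)^2 a_{k+1} = (k - n) a_k = (k - 4) a_k. The right side vanishes at k = 4, so the series terminates at degree 4.
Standard normalization L_n(0) = 1 gives a_0 = 1. Work upward with a_{k+1} = (k - 4) a_k / (k+1)^2:
  a_1 = (0 - 4)(1) / 1^2 = -4/1 = -4
  a_2 = (1 - 4)(-4) / 2^2 = 12/4 = 3
  a_3 = (2 - 4)(3) / 3^2 = -6/9 = -2/3
  a_4 = (3 - 4)(-2/3) / 4^2 = (2/3)/16 = 1/24
Hence L_4(x) = x^4/24 - 2 x^3/3 + 3 x^2 - 4 x + 1.

L_4(x); series = x^4/24 - 2 x^3/3 + 3 x^2 - 4 x + 1


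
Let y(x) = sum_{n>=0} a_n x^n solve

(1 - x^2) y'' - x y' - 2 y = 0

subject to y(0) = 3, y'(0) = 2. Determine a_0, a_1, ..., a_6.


Ansatz: y(x) = sum_{n>=0} a_n x^n, so y'(x) = sum_{n>=1} n a_n x^(n-1) and y''(x) = sum_{n>=2} n(n-1) a_n x^(n-2).
Substitute into P(x) y'' + Q(x) y' + R(x) y = 0 with P(x) = 1 - x^2, Q(x) = -x, R(x) = -2, and match powers of x.
Initial conditions: a_0 = 3, a_1 = 2.
Setting the coefficient of each power of x to zero and solving order by order (substituting the coefficients already found):
  x^0: 2 a_2 - 2 a_0 = 0  ->  2 a_2 = 2 a_0 = 6  ->  a_2 = 3
  x^1: 6 a_3 - 3 a_1 = 0  ->  6 a_3 = 3 a_1 = 6  ->  a_3 = 1
  x^2: 12 a_4 - 6 a_2 = 0  ->  12 a_4 = 6 a_2 = 18  ->  a_4 = 3/2
  x^3: 20 a_5 - 11 a_3 = 0  ->  20 a_5 = 11 a_3 = 11  ->  a_5 = 11/20
  x^4: 30 a_6 - 18 a_4 = 0  ->  30 a_6 = 18 a_4 = 27  ->  a_6 = 9/10
Truncated series: y(x) = 3 + 2 x + 3 x^2 + x^3 + (3/2) x^4 + (11/20) x^5 + (9/10) x^6 + O(x^7).

a_0 = 3; a_1 = 2; a_2 = 3; a_3 = 1; a_4 = 3/2; a_5 = 11/20; a_6 = 9/10


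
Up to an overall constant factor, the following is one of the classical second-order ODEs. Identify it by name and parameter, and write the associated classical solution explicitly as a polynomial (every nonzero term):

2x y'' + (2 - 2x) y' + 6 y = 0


All three coefficients share the factor 2; dividing through by 2 gives  x y'' + (1 - x) y' + 3 y = 0.
This matches the Laguerre equation x y'' + (1 - x) y' + n y = 0 with n = 3; the polynomial solution is L_3(x).
With y = sum_k a_k x^k, matching x^k gives (k+1)k a_{k+1} + (k+1) a_{k+1} - k a_k + n a_k = 0, i.e. (k+1)^2 a_{k+1} = (k - n) a_k = (k - 3) a_k. The right side vanishes at k = 3, so the series terminates at degree 3.
Standard normalization L_n(0) = 1 gives a_0 = 1. Work upward with a_{k+1} = (k - 3) a_k / (k+1)^2:
  a_1 = (0 - 3)(1) / 1^2 = -3/1 = -3
  a_2 = (1 - 3)(-3) / 2^2 = 6/4 = 3/2
  a_3 = (2 - 3)(3/2) / 3^2 = (-3/2)/9 = -1/6
Hence L_3(x) = -x^3/6 + 3 x^2/2 - 3 x + 1.

L_3(x); series = -x^3/6 + 3 x^2/2 - 3 x + 1
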